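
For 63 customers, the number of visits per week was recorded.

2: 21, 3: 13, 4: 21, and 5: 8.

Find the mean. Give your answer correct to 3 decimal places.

3.254

Values: 2, 3, 4, 5
Σfx = 21×2 + 13×3 + 21×4 + 8×5 = 205
n = Σf = 63
Mean = 205 / 63 = 3.2540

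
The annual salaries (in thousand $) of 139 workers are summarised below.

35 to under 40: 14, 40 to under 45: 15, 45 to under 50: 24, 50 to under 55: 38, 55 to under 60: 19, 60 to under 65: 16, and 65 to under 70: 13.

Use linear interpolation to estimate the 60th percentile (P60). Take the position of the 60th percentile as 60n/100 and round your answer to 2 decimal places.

Cumulative frequencies: 14, 29, 53, 91, 110, 126, 139
n = 139; position = 60n/100 = 83.4.
This falls in the class 50 to under 55: L = 50, F = 53, f = 38, h = 5.
60th percentile ≈ 50 + ((83.4 − 53) / 38) × 5 = 54.0000

54.00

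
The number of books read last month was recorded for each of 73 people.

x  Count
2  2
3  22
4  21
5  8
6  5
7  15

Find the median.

Cumulative frequencies: 2, 24, 45, 53, 58, 73
n = 73, so the median is the value in position (n+1)/2 = 37.
Position 37 falls at value 4.

4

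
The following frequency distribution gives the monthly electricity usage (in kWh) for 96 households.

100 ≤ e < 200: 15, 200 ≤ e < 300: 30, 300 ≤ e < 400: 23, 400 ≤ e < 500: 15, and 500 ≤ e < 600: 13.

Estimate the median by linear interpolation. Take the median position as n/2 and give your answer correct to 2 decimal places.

Cumulative frequencies: 15, 45, 68, 83, 96
n = 96; position = n/2 = 48.
This falls in the class 300 ≤ e < 400: L = 300, F = 45, f = 23, h = 100.
Median ≈ 300 + ((48 − 45) / 23) × 100 = 313.0435

313.04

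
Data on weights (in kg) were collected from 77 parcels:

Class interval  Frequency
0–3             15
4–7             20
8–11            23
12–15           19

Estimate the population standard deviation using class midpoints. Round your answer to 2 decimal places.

Midpoints: 1.5, 5.5, 9.5, 13.5
n = 77, Σfm = 607.5, mean = 7.8896
Σfm² = 6177.25
Σf(m − x̄)² = Σfm² − (Σfm)²/n = 6177.25 − 607.5²/77 = 1384.3117
Population variance = 1384.3117 / 77 = 17.9781
Standard deviation = √17.9781 = 4.2401

4.24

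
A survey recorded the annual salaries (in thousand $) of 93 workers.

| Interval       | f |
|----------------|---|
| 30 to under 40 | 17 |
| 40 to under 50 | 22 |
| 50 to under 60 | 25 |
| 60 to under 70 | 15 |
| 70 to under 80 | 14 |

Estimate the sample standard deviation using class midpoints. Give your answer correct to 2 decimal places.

Midpoints: 35, 45, 55, 65, 75
n = 93, Σfm = 4985, mean = 53.6022
Σfm² = 283125
Σf(m − x̄)² = Σfm² − (Σfm)²/n = 283125 − 4985²/93 = 15918.2796
Sample variance = 15918.2796 / 92 = 173.0248
Standard deviation = √173.0248 = 13.1539

13.15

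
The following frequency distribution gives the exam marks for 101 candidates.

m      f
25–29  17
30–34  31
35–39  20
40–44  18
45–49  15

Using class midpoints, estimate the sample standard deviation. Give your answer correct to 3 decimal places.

6.598

Midpoints: 27, 32, 37, 42, 47
n = 101, Σfm = 3652, mean = 36.1584
Σfm² = 136404
Σf(m − x̄)² = Σfm² − (Σfm)²/n = 136404 − 3652²/101 = 4353.4653
Sample variance = 4353.4653 / 100 = 43.5347
Standard deviation = √43.5347 = 6.5981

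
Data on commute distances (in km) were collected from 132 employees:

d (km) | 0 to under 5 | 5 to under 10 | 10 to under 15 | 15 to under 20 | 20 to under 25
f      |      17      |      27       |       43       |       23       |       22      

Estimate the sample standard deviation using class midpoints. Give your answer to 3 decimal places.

6.266

Midpoints: 2.5, 7.5, 12.5, 17.5, 22.5
n = 132, Σfm = 1680, mean = 12.7273
Σfm² = 26525
Σf(m − x̄)² = Σfm² − (Σfm)²/n = 26525 − 1680²/132 = 5143.1818
Sample variance = 5143.1818 / 131 = 39.2609
Standard deviation = √39.2609 = 6.2659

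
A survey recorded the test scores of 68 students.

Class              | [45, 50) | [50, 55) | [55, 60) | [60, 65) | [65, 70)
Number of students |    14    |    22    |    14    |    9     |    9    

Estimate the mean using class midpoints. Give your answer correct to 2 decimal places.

Midpoints: 47.5, 52.5, 57.5, 62.5, 67.5
Σfm = 14×47.5 + 22×52.5 + 14×57.5 + 9×62.5 + 9×67.5 = 3795
n = Σf = 68
Mean = 3795 / 68 = 55.8088

55.81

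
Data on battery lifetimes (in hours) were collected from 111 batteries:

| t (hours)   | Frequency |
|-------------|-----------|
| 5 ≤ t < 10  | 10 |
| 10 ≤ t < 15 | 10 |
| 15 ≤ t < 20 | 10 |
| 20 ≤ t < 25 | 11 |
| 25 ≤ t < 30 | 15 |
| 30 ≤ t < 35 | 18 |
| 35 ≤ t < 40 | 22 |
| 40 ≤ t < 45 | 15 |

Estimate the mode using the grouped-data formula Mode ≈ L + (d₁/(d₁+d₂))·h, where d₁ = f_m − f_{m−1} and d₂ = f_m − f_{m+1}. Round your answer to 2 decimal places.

36.82

Modal class: 35 ≤ t < 40 (highest frequency 22).
d₁ = 22 − 18 = 4, d₂ = 22 − 15 = 7
Mode ≈ 35 + (4/(4+7)) × 5 = 35 + 1.8182 = 36.8182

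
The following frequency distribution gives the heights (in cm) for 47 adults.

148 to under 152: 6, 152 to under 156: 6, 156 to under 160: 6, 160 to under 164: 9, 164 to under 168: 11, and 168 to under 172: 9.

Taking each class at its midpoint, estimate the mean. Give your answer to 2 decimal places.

Midpoints: 150, 154, 158, 162, 166, 170
Σfm = 6×150 + 6×154 + 6×158 + 9×162 + 11×166 + 9×170 = 7586
n = Σf = 47
Mean = 7586 / 47 = 161.4043

161.40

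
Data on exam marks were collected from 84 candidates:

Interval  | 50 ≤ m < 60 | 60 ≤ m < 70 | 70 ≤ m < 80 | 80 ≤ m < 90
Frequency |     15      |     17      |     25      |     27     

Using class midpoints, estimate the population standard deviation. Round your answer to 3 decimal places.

Midpoints: 55, 65, 75, 85
n = 84, Σfm = 6100, mean = 72.6190
Σfm² = 452900
Σf(m − x̄)² = Σfm² − (Σfm)²/n = 452900 − 6100²/84 = 9923.8095
Population variance = 9923.8095 / 84 = 118.1406
Standard deviation = √118.1406 = 10.8692

10.869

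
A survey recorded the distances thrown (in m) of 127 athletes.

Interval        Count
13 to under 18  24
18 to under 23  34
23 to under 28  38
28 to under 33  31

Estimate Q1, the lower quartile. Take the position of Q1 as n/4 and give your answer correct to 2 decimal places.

Cumulative frequencies: 24, 58, 96, 127
n = 127; position = n/4 = 31.75.
This falls in the class 18 to under 23: L = 18, F = 24, f = 34, h = 5.
Lower quartile ≈ 18 + ((31.75 − 24) / 34) × 5 = 19.1397

19.14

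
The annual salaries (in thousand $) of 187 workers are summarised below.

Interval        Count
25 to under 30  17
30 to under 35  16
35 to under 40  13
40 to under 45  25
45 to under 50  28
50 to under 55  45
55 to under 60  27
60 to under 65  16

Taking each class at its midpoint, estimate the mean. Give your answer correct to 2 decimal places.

46.97

Midpoints: 27.5, 32.5, 37.5, 42.5, 47.5, 52.5, 57.5, 62.5
Σfm = 17×27.5 + 16×32.5 + 13×37.5 + 25×42.5 + 28×47.5 + 45×52.5 + 27×57.5 + 16×62.5 = 8782.5
n = Σf = 187
Mean = 8782.5 / 187 = 46.9652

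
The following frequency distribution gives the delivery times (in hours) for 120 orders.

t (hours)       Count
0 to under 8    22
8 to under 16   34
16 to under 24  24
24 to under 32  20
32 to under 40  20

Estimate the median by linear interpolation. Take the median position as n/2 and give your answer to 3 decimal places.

17.333

Cumulative frequencies: 22, 56, 80, 100, 120
n = 120; position = n/2 = 60.
This falls in the class 16 to under 24: L = 16, F = 56, f = 24, h = 8.
Median ≈ 16 + ((60 − 56) / 24) × 8 = 17.3333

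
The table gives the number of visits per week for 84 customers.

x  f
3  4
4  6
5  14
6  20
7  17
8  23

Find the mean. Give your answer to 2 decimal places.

Values: 3, 4, 5, 6, 7, 8
Σfx = 4×3 + 6×4 + 14×5 + 20×6 + 17×7 + 23×8 = 529
n = Σf = 84
Mean = 529 / 84 = 6.2976

6.30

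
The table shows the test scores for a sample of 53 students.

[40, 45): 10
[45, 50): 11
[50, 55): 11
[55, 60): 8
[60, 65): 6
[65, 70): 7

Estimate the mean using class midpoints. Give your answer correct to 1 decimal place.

53.4

Midpoints: 42.5, 47.5, 52.5, 57.5, 62.5, 67.5
Σfm = 10×42.5 + 11×47.5 + 11×52.5 + 8×57.5 + 6×62.5 + 7×67.5 = 2832.5
n = Σf = 53
Mean = 2832.5 / 53 = 53.4434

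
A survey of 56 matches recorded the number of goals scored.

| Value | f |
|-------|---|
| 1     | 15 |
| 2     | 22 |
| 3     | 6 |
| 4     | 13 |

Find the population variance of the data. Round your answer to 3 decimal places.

Values: 1, 2, 3, 4
n = 56, Σfx = 129, mean = 2.3036
Σfx² = 365
Σf(x − x̄)² = Σfx² − (Σfx)²/n = 365 − 129²/56 = 67.8393
Population variance = 67.8393 / 56 = 1.2114

1.211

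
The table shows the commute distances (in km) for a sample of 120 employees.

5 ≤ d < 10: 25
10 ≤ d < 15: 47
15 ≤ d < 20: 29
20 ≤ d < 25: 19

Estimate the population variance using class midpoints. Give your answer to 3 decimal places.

Midpoints: 7.5, 12.5, 17.5, 22.5
n = 120, Σfm = 1710, mean = 14.2500
Σfm² = 27250
Σf(m − x̄)² = Σfm² − (Σfm)²/n = 27250 − 1710²/120 = 2882.5000
Population variance = 2882.5000 / 120 = 24.0208

24.021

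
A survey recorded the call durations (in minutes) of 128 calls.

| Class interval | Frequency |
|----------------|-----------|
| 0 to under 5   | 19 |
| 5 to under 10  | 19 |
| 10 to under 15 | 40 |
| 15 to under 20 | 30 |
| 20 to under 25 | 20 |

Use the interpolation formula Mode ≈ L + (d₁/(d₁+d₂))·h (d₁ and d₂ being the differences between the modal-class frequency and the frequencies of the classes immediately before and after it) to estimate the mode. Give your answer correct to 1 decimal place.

Modal class: 10 to under 15 (highest frequency 40).
d₁ = 40 − 19 = 21, d₂ = 40 − 30 = 10
Mode ≈ 10 + (21/(21+10)) × 5 = 10 + 3.3871 = 13.3871

13.4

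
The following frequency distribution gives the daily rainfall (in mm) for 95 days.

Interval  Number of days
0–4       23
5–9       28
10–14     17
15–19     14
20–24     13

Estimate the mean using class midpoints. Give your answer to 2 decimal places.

Midpoints: 2, 7, 12, 17, 22
Σfm = 23×2 + 28×7 + 17×12 + 14×17 + 13×22 = 970
n = Σf = 95
Mean = 970 / 95 = 10.2105

10.21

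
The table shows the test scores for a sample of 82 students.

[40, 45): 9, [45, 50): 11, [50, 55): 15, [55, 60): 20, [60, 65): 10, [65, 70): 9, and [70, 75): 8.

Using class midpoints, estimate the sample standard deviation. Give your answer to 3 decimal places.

Midpoints: 42.5, 47.5, 52.5, 57.5, 62.5, 67.5, 72.5
n = 82, Σfm = 4655, mean = 56.7683
Σfm² = 270662.5
Σf(m − x̄)² = Σfm² − (Σfm)²/n = 270662.5 − 4655²/82 = 6406.0976
Sample variance = 6406.0976 / 81 = 79.0876
Standard deviation = √79.0876 = 8.8931

8.893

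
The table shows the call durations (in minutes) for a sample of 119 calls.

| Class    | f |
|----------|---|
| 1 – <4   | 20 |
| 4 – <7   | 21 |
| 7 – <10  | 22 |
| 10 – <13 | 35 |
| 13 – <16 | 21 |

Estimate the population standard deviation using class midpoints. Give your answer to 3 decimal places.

Midpoints: 2.5, 5.5, 8.5, 11.5, 14.5
n = 119, Σfm = 1059.5, mean = 8.9034
Σfm² = 11393.75
Σf(m − x̄)² = Σfm² − (Σfm)²/n = 11393.75 − 1059.5²/119 = 1960.6387
Population variance = 1960.6387 / 119 = 16.4760
Standard deviation = √16.4760 = 4.0591

4.059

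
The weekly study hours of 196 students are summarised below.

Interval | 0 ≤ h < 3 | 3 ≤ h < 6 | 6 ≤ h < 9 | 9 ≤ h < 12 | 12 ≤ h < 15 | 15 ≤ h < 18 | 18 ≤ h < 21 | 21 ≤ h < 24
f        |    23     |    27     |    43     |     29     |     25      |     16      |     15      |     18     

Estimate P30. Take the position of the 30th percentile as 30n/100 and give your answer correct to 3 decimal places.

6.614

Cumulative frequencies: 23, 50, 93, 122, 147, 163, 178, 196
n = 196; position = 30n/100 = 58.8.
This falls in the class 6 ≤ h < 9: L = 6, F = 50, f = 43, h = 3.
30th percentile ≈ 6 + ((58.8 − 50) / 43) × 3 = 6.6140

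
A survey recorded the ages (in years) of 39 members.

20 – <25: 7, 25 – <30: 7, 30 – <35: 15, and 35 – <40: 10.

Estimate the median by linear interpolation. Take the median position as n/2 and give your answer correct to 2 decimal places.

Cumulative frequencies: 7, 14, 29, 39
n = 39; position = n/2 = 19.5.
This falls in the class 30 – <35: L = 30, F = 14, f = 15, h = 5.
Median ≈ 30 + ((19.5 − 14) / 15) × 5 = 31.8333

31.83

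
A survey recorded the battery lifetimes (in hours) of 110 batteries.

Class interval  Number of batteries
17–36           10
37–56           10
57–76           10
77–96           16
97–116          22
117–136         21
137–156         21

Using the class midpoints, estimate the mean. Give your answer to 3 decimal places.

98.682

Midpoints: 26.5, 46.5, 66.5, 86.5, 106.5, 126.5, 146.5
Σfm = 10×26.5 + 10×46.5 + 10×66.5 + 16×86.5 + 22×106.5 + 21×126.5 + 21×146.5 = 10855
n = Σf = 110
Mean = 10855 / 110 = 98.6818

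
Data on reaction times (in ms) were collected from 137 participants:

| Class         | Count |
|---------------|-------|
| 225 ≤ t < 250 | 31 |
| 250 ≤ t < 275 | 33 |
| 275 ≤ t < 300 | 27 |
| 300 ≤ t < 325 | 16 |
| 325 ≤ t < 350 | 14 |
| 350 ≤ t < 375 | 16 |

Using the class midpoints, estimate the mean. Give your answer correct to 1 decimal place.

Midpoints: 237.5, 262.5, 287.5, 312.5, 337.5, 362.5
Σfm = 31×237.5 + 33×262.5 + 27×287.5 + 16×312.5 + 14×337.5 + 16×362.5 = 39312.5
n = Σf = 137
Mean = 39312.5 / 137 = 286.9526

287.0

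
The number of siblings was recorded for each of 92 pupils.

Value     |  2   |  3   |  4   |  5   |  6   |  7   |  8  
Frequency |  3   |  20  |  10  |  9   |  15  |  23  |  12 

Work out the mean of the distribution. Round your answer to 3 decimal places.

5.413

Values: 2, 3, 4, 5, 6, 7, 8
Σfx = 3×2 + 20×3 + 10×4 + 9×5 + 15×6 + 23×7 + 12×8 = 498
n = Σf = 92
Mean = 498 / 92 = 5.4130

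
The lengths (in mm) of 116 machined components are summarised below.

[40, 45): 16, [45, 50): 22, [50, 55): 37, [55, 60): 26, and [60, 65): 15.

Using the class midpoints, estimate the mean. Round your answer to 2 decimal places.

Midpoints: 42.5, 47.5, 52.5, 57.5, 62.5
Σfm = 16×42.5 + 22×47.5 + 37×52.5 + 26×57.5 + 15×62.5 = 6100
n = Σf = 116
Mean = 6100 / 116 = 52.5862

52.59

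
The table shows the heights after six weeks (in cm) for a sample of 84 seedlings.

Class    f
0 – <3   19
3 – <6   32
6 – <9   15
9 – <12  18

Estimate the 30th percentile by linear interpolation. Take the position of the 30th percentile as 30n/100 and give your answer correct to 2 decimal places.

Cumulative frequencies: 19, 51, 66, 84
n = 84; position = 30n/100 = 25.2.
This falls in the class 3 – <6: L = 3, F = 19, f = 32, h = 3.
30th percentile ≈ 3 + ((25.2 − 19) / 32) × 3 = 3.5812

3.58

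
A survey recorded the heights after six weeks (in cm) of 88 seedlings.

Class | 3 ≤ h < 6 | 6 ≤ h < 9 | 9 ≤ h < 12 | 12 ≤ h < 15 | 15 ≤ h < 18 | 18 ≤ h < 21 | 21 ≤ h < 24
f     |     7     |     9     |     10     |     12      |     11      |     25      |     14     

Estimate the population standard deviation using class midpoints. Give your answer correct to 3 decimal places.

Midpoints: 4.5, 7.5, 10.5, 13.5, 16.5, 19.5, 22.5
n = 88, Σfm = 1350, mean = 15.3409
Σfm² = 23526
Σf(m − x̄)² = Σfm² − (Σfm)²/n = 23526 − 1350²/88 = 2815.7727
Population variance = 2815.7727 / 88 = 31.9974
Standard deviation = √31.9974 = 5.6566

5.657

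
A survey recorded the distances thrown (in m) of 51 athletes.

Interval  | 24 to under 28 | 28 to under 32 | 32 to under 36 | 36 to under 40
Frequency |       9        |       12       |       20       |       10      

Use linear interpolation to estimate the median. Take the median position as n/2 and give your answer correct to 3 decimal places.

Cumulative frequencies: 9, 21, 41, 51
n = 51; position = n/2 = 25.5.
This falls in the class 32 to under 36: L = 32, F = 21, f = 20, h = 4.
Median ≈ 32 + ((25.5 − 21) / 20) × 4 = 32.9000

32.900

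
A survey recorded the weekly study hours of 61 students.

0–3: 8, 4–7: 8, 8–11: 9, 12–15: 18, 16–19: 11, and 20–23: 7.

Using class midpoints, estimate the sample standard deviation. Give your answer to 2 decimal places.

Midpoints: 1.5, 5.5, 9.5, 13.5, 17.5, 21.5
n = 61, Σfm = 727.5, mean = 11.9262
Σfm² = 10957.25
Σf(m − x̄)² = Σfm² − (Σfm)²/n = 10957.25 − 727.5²/61 = 2280.9180
Sample variance = 2280.9180 / 60 = 38.0153
Standard deviation = √38.0153 = 6.1657

6.17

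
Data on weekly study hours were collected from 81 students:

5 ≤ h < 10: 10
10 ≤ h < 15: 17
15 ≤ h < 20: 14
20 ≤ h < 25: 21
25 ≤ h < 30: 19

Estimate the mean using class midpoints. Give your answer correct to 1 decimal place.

18.9

Midpoints: 7.5, 12.5, 17.5, 22.5, 27.5
Σfm = 10×7.5 + 17×12.5 + 14×17.5 + 21×22.5 + 19×27.5 = 1527.5
n = Σf = 81
Mean = 1527.5 / 81 = 18.8580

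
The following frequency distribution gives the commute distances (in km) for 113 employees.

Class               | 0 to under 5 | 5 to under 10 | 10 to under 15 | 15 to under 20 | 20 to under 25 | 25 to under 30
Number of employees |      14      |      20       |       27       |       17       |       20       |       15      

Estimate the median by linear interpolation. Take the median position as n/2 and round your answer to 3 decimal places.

Cumulative frequencies: 14, 34, 61, 78, 98, 113
n = 113; position = n/2 = 56.5.
This falls in the class 10 to under 15: L = 10, F = 34, f = 27, h = 5.
Median ≈ 10 + ((56.5 − 34) / 27) × 5 = 14.1667

14.167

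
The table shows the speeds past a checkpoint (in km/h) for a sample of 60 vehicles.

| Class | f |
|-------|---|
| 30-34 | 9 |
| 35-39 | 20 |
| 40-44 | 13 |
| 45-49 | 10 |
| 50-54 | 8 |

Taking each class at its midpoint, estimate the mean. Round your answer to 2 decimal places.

41.00

Midpoints: 32, 37, 42, 47, 52
Σfm = 9×32 + 20×37 + 13×42 + 10×47 + 8×52 = 2460
n = Σf = 60
Mean = 2460 / 60 = 41.0000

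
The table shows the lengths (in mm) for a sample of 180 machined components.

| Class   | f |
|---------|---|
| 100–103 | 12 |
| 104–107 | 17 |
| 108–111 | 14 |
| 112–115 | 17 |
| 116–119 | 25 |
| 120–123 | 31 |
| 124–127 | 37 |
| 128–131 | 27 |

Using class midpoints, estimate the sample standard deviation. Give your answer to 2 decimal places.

8.61

Midpoints: 101.5, 105.5, 109.5, 113.5, 117.5, 121.5, 125.5, 129.5
n = 180, Σfm = 21318, mean = 118.4333
Σfm² = 2538045
Σf(m − x̄)² = Σfm² − (Σfm)²/n = 2538045 − 21318²/180 = 13283.2000
Sample variance = 13283.2000 / 179 = 74.2078
Standard deviation = √74.2078 = 8.6144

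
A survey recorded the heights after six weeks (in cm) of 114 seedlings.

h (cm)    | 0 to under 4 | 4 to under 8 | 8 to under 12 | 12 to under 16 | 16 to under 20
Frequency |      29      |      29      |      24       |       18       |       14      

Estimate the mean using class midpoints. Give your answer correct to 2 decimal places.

8.56

Midpoints: 2, 6, 10, 14, 18
Σfm = 29×2 + 29×6 + 24×10 + 18×14 + 14×18 = 976
n = Σf = 114
Mean = 976 / 114 = 8.5614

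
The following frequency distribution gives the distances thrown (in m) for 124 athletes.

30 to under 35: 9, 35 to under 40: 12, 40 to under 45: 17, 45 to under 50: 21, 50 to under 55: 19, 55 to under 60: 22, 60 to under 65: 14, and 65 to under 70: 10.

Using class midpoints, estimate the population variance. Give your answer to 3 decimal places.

99.029

Midpoints: 32.5, 37.5, 42.5, 47.5, 52.5, 57.5, 62.5, 67.5
n = 124, Σfm = 6275, mean = 50.6048
Σfm² = 329825
Σf(m − x̄)² = Σfm² − (Σfm)²/n = 329825 − 6275²/124 = 12279.6371
Population variance = 12279.6371 / 124 = 99.0293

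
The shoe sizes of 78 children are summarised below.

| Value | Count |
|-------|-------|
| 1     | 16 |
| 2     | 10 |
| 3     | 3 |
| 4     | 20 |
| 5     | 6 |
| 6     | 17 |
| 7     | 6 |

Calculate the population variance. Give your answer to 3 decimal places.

Values: 1, 2, 3, 4, 5, 6, 7
n = 78, Σfx = 299, mean = 3.8333
Σfx² = 1459
Σf(x − x̄)² = Σfx² − (Σfx)²/n = 1459 − 299²/78 = 312.8333
Population variance = 312.8333 / 78 = 4.0107

4.011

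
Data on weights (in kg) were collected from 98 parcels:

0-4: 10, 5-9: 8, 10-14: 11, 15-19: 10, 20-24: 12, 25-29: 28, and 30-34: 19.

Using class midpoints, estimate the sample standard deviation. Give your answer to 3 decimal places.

Midpoints: 2, 7, 12, 17, 22, 27, 32
n = 98, Σfm = 2006, mean = 20.4694
Σfm² = 50582
Σf(m − x̄)² = Σfm² − (Σfm)²/n = 50582 − 2006²/98 = 9520.4082
Sample variance = 9520.4082 / 97 = 98.1485
Standard deviation = √98.1485 = 9.9070

9.907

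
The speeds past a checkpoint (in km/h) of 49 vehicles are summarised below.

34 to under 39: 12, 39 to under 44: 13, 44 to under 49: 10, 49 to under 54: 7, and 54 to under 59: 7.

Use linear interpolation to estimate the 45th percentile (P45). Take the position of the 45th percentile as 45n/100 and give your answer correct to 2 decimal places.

42.87

Cumulative frequencies: 12, 25, 35, 42, 49
n = 49; position = 45n/100 = 22.05.
This falls in the class 39 to under 44: L = 39, F = 12, f = 13, h = 5.
45th percentile ≈ 39 + ((22.05 − 12) / 13) × 5 = 42.8654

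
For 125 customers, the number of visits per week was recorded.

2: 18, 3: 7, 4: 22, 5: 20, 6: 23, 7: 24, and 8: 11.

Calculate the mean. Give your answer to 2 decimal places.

Values: 2, 3, 4, 5, 6, 7, 8
Σfx = 18×2 + 7×3 + 22×4 + 20×5 + 23×6 + 24×7 + 11×8 = 639
n = Σf = 125
Mean = 639 / 125 = 5.1120

5.11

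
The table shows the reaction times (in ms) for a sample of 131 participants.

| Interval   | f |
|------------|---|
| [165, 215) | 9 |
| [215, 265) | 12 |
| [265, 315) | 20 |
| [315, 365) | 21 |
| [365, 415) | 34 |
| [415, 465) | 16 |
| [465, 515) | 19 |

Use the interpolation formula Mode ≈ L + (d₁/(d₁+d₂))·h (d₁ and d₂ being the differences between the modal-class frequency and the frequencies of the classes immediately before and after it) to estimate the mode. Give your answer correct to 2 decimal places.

385.97

Modal class: [365, 415) (highest frequency 34).
d₁ = 34 − 21 = 13, d₂ = 34 − 16 = 18
Mode ≈ 365 + (13/(13+18)) × 50 = 365 + 20.9677 = 385.9677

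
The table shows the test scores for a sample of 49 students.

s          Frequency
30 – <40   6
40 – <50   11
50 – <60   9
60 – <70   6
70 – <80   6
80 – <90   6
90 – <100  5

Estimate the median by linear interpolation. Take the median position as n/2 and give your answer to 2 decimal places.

58.33

Cumulative frequencies: 6, 17, 26, 32, 38, 44, 49
n = 49; position = n/2 = 24.5.
This falls in the class 50 – <60: L = 50, F = 17, f = 9, h = 10.
Median ≈ 50 + ((24.5 − 17) / 9) × 10 = 58.3333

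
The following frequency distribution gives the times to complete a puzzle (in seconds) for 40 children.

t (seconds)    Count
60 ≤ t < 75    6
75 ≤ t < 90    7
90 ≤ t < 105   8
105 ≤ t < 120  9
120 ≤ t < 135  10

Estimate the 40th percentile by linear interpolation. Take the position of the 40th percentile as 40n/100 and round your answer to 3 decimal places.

95.625

Cumulative frequencies: 6, 13, 21, 30, 40
n = 40; position = 40n/100 = 16.
This falls in the class 90 ≤ t < 105: L = 90, F = 13, f = 8, h = 15.
40th percentile ≈ 90 + ((16 − 13) / 8) × 15 = 95.6250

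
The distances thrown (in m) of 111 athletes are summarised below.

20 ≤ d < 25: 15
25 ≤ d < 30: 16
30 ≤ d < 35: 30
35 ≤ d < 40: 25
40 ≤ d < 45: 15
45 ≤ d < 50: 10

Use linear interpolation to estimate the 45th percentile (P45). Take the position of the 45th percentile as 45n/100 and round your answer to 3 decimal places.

33.158

Cumulative frequencies: 15, 31, 61, 86, 101, 111
n = 111; position = 45n/100 = 49.95.
This falls in the class 30 ≤ d < 35: L = 30, F = 31, f = 30, h = 5.
45th percentile ≈ 30 + ((49.95 − 31) / 30) × 5 = 33.1583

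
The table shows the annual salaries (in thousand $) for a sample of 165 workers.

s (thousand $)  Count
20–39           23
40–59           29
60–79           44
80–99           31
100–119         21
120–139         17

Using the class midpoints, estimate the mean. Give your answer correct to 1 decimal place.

Midpoints: 29.5, 49.5, 69.5, 89.5, 109.5, 129.5
Σfm = 23×29.5 + 29×49.5 + 44×69.5 + 31×89.5 + 21×109.5 + 17×129.5 = 12447.5
n = Σf = 165
Mean = 12447.5 / 165 = 75.4394

75.4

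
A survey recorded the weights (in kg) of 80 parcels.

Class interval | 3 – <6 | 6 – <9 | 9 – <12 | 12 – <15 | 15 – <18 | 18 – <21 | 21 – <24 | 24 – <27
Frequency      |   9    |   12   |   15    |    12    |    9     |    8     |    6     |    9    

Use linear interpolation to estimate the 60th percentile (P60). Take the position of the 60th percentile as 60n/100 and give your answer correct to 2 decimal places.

15.00

Cumulative frequencies: 9, 21, 36, 48, 57, 65, 71, 80
n = 80; position = 60n/100 = 48.
This falls in the class 12 – <15: L = 12, F = 36, f = 12, h = 3.
60th percentile ≈ 12 + ((48 − 36) / 12) × 3 = 15.0000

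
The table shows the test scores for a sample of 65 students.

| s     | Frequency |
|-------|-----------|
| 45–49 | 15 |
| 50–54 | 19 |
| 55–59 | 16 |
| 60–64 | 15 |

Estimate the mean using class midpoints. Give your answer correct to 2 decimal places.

54.38

Midpoints: 47, 52, 57, 62
Σfm = 15×47 + 19×52 + 16×57 + 15×62 = 3535
n = Σf = 65
Mean = 3535 / 65 = 54.3846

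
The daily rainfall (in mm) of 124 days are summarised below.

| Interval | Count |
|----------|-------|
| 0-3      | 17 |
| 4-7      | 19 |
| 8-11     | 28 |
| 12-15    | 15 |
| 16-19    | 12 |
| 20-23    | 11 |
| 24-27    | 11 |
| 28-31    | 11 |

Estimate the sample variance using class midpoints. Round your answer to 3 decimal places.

76.450

Midpoints: 1.5, 5.5, 9.5, 13.5, 17.5, 21.5, 25.5, 29.5
n = 124, Σfm = 1650, mean = 13.3065
Σfm² = 31359
Σf(m − x̄)² = Σfm² − (Σfm)²/n = 31359 − 1650²/124 = 9403.3548
Sample variance = 9403.3548 / 123 = 76.4500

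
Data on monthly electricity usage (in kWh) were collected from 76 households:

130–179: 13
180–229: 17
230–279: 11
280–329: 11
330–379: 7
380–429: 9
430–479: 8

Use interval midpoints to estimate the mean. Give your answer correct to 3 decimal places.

281.474

Midpoints: 154.5, 204.5, 254.5, 304.5, 354.5, 404.5, 454.5
Σfm = 13×154.5 + 17×204.5 + 11×254.5 + 11×304.5 + 7×354.5 + 9×404.5 + 8×454.5 = 21392
n = Σf = 76
Mean = 21392 / 76 = 281.4737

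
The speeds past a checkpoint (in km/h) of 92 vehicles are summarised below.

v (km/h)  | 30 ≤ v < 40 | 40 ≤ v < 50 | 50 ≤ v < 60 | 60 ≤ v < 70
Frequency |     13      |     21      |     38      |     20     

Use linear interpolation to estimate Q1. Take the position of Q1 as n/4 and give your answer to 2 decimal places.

Cumulative frequencies: 13, 34, 72, 92
n = 92; position = n/4 = 23.
This falls in the class 40 ≤ v < 50: L = 40, F = 13, f = 21, h = 10.
Lower quartile ≈ 40 + ((23 − 13) / 21) × 10 = 44.7619

44.76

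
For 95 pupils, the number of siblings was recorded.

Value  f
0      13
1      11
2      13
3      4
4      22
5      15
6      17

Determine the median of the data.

Cumulative frequencies: 13, 24, 37, 41, 63, 78, 95
n = 95, so the median is the value in position (n+1)/2 = 48.
Position 48 falls at value 4.

4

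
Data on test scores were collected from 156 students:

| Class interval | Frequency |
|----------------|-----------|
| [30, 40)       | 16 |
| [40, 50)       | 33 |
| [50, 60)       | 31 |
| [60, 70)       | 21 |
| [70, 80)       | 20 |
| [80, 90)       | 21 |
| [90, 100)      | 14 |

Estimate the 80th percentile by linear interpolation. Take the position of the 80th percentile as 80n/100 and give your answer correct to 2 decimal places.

81.81

Cumulative frequencies: 16, 49, 80, 101, 121, 142, 156
n = 156; position = 80n/100 = 124.8.
This falls in the class [80, 90): L = 80, F = 121, f = 21, h = 10.
80th percentile ≈ 80 + ((124.8 − 121) / 21) × 10 = 81.8095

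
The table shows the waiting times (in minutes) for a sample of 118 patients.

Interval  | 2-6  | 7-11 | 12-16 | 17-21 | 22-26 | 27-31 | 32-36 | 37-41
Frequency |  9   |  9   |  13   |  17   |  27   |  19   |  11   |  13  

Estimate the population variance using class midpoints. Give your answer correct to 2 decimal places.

99.21

Midpoints: 4, 9, 14, 19, 24, 29, 34, 39
n = 118, Σfm = 2702, mean = 22.8983
Σfm² = 73578
Σf(m − x̄)² = Σfm² − (Σfm)²/n = 73578 − 2702²/118 = 11706.7797
Population variance = 11706.7797 / 118 = 99.2100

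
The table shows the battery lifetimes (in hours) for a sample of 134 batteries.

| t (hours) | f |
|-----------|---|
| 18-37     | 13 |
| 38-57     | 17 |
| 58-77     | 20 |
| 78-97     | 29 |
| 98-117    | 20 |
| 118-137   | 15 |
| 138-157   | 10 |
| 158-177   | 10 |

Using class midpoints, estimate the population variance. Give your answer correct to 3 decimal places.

1580.775

Midpoints: 27.5, 47.5, 67.5, 87.5, 107.5, 127.5, 147.5, 167.5
n = 134, Σfm = 12265, mean = 91.5299
Σfm² = 1334437.5
Σf(m − x̄)² = Σfm² − (Σfm)²/n = 1334437.5 − 12265²/134 = 211823.8806
Population variance = 211823.8806 / 134 = 1580.7752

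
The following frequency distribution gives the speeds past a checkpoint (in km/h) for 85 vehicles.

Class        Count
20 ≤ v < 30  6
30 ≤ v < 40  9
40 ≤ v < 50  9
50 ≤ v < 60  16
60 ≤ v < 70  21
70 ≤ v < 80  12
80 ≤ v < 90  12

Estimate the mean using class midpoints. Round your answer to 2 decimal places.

59.24

Midpoints: 25, 35, 45, 55, 65, 75, 85
Σfm = 6×25 + 9×35 + 9×45 + 16×55 + 21×65 + 12×75 + 12×85 = 5035
n = Σf = 85
Mean = 5035 / 85 = 59.2353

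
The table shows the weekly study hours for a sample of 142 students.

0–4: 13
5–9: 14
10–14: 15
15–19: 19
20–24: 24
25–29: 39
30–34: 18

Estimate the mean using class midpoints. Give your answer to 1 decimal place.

19.6

Midpoints: 2, 7, 12, 17, 22, 27, 32
Σfm = 13×2 + 14×7 + 15×12 + 19×17 + 24×22 + 39×27 + 18×32 = 2784
n = Σf = 142
Mean = 2784 / 142 = 19.6056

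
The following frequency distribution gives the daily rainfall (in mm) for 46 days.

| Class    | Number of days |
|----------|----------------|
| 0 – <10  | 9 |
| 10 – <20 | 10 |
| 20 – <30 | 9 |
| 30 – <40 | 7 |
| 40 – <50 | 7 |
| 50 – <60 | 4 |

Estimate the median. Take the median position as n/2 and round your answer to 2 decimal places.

Cumulative frequencies: 9, 19, 28, 35, 42, 46
n = 46; position = n/2 = 23.
This falls in the class 20 – <30: L = 20, F = 19, f = 9, h = 10.
Median ≈ 20 + ((23 − 19) / 9) × 10 = 24.4444

24.44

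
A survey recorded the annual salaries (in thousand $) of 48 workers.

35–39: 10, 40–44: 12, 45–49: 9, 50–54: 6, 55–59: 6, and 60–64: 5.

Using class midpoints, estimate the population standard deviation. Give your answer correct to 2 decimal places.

Midpoints: 37, 42, 47, 52, 57, 62
n = 48, Σfm = 2261, mean = 47.1042
Σfm² = 109677
Σf(m − x̄)² = Σfm² − (Σfm)²/n = 109677 − 2261²/48 = 3174.4792
Population variance = 3174.4792 / 48 = 66.1350
Standard deviation = √66.1350 = 8.1323

8.13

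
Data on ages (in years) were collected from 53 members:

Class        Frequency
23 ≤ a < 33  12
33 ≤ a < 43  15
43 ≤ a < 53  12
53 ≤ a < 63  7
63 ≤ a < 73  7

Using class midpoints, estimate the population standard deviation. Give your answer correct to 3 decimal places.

Midpoints: 28, 38, 48, 58, 68
n = 53, Σfm = 2364, mean = 44.6038
Σfm² = 114632
Σf(m − x̄)² = Σfm² − (Σfm)²/n = 114632 − 2364²/53 = 9188.6792
Population variance = 9188.6792 / 53 = 173.3713
Standard deviation = √173.3713 = 13.1671

13.167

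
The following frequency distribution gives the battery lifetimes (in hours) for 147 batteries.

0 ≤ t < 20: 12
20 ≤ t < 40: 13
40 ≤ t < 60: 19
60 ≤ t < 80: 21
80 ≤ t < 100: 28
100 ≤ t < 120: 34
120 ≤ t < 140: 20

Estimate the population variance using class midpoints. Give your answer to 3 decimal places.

Midpoints: 10, 30, 50, 70, 90, 110, 130
n = 147, Σfm = 11790, mean = 80.2041
Σfm² = 1139500
Σf(m − x̄)² = Σfm² − (Σfm)²/n = 1139500 − 11790²/147 = 193893.8776
Population variance = 193893.8776 / 147 = 1319.0060

1319.006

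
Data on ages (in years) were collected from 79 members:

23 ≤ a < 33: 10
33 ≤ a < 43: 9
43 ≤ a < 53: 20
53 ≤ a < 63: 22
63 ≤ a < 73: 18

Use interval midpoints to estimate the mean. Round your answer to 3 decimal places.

Midpoints: 28, 38, 48, 58, 68
Σfm = 10×28 + 9×38 + 20×48 + 22×58 + 18×68 = 4082
n = Σf = 79
Mean = 4082 / 79 = 51.6709

51.671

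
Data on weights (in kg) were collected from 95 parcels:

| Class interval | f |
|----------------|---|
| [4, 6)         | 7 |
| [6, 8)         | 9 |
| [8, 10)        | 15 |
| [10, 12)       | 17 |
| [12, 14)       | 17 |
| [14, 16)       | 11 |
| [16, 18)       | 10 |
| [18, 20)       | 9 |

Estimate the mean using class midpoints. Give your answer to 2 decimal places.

12.07

Midpoints: 5, 7, 9, 11, 13, 15, 17, 19
Σfm = 7×5 + 9×7 + 15×9 + 17×11 + 17×13 + 11×15 + 10×17 + 9×19 = 1147
n = Σf = 95
Mean = 1147 / 95 = 12.0737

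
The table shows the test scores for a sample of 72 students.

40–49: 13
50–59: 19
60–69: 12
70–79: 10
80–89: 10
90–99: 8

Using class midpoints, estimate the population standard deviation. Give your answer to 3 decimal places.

16.325

Midpoints: 44.5, 54.5, 64.5, 74.5, 84.5, 94.5
n = 72, Σfm = 4734, mean = 65.7500
Σfm² = 330448
Σf(m − x̄)² = Σfm² − (Σfm)²/n = 330448 − 4734²/72 = 19187.5000
Population variance = 19187.5000 / 72 = 266.4931
Standard deviation = √266.4931 = 16.3246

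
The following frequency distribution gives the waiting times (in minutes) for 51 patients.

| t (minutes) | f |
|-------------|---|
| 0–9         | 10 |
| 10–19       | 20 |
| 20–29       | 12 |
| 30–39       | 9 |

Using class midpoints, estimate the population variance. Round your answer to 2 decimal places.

98.35

Midpoints: 4.5, 14.5, 24.5, 34.5
n = 51, Σfm = 939.5, mean = 18.4216
Σfm² = 22322.75
Σf(m − x̄)² = Σfm² − (Σfm)²/n = 22322.75 − 939.5²/51 = 5015.6863
Population variance = 5015.6863 / 51 = 98.3468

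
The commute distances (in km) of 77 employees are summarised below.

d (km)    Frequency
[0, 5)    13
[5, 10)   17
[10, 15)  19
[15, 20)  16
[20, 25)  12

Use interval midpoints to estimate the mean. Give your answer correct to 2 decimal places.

Midpoints: 2.5, 7.5, 12.5, 17.5, 22.5
Σfm = 13×2.5 + 17×7.5 + 19×12.5 + 16×17.5 + 12×22.5 = 947.5
n = Σf = 77
Mean = 947.5 / 77 = 12.3052

12.31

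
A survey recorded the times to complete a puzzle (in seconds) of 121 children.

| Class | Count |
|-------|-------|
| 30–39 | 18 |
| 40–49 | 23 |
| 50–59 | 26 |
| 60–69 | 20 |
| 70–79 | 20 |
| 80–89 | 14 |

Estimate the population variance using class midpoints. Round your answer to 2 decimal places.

252.66

Midpoints: 34.5, 44.5, 54.5, 64.5, 74.5, 84.5
n = 121, Σfm = 7024.5, mean = 58.0537
Σfm² = 438370.25
Σf(m − x̄)² = Σfm² − (Σfm)²/n = 438370.25 − 7024.5²/121 = 30571.9008
Population variance = 30571.9008 / 121 = 252.6603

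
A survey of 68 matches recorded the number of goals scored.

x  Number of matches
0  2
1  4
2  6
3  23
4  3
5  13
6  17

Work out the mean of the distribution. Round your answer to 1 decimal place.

Values: 0, 1, 2, 3, 4, 5, 6
Σfx = 2×0 + 4×1 + 6×2 + 23×3 + 3×4 + 13×5 + 17×6 = 264
n = Σf = 68
Mean = 264 / 68 = 3.8824

3.9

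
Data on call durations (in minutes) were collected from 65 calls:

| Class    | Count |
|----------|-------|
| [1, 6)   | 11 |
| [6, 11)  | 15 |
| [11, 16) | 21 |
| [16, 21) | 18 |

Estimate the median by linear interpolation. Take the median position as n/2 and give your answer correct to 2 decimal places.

12.55

Cumulative frequencies: 11, 26, 47, 65
n = 65; position = n/2 = 32.5.
This falls in the class [11, 16): L = 11, F = 26, f = 21, h = 5.
Median ≈ 11 + ((32.5 − 26) / 21) × 5 = 12.5476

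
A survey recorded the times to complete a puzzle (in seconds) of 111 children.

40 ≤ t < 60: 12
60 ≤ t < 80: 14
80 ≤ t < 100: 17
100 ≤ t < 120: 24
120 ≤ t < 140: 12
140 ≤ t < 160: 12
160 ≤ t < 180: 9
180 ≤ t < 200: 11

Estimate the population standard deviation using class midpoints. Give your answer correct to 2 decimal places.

Midpoints: 50, 70, 90, 110, 130, 150, 170, 190
n = 111, Σfm = 12730, mean = 114.6847
Σfm² = 1656700
Σf(m − x̄)² = Σfm² − (Σfm)²/n = 1656700 − 12730²/111 = 196763.9640
Population variance = 196763.9640 / 111 = 1772.6483
Standard deviation = √1772.6483 = 42.1028

42.10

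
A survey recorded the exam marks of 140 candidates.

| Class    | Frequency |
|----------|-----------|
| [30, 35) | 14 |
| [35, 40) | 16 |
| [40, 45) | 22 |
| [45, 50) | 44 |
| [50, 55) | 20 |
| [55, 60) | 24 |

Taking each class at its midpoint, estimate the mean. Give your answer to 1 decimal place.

46.5

Midpoints: 32.5, 37.5, 42.5, 47.5, 52.5, 57.5
Σfm = 14×32.5 + 16×37.5 + 22×42.5 + 44×47.5 + 20×52.5 + 24×57.5 = 6510
n = Σf = 140
Mean = 6510 / 140 = 46.5000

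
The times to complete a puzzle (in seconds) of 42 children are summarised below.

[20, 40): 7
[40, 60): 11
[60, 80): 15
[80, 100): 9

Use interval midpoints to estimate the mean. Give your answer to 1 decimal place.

62.4

Midpoints: 30, 50, 70, 90
Σfm = 7×30 + 11×50 + 15×70 + 9×90 = 2620
n = Σf = 42
Mean = 2620 / 42 = 62.3810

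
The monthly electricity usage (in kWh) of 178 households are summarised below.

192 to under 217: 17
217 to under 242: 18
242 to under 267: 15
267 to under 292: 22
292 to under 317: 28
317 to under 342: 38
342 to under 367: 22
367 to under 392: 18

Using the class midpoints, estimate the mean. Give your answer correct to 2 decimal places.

299.16

Midpoints: 204.5, 229.5, 254.5, 279.5, 304.5, 329.5, 354.5, 379.5
Σfm = 17×204.5 + 18×229.5 + 15×254.5 + 22×279.5 + 28×304.5 + 38×329.5 + 22×354.5 + 18×379.5 = 53251
n = Σf = 178
Mean = 53251 / 178 = 299.1629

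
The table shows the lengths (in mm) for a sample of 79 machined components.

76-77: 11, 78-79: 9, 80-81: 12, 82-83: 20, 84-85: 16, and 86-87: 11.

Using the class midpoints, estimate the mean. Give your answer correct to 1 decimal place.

81.9

Midpoints: 76.5, 78.5, 80.5, 82.5, 84.5, 86.5
Σfm = 11×76.5 + 9×78.5 + 12×80.5 + 20×82.5 + 16×84.5 + 11×86.5 = 6467.5
n = Σf = 79
Mean = 6467.5 / 79 = 81.8671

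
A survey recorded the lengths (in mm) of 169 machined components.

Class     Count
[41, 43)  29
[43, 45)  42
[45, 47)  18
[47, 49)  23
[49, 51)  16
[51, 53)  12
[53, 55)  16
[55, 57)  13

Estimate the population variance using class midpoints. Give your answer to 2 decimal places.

Midpoints: 42, 44, 46, 48, 50, 52, 54, 56
n = 169, Σfm = 8014, mean = 47.4201
Σfm² = 383420
Σf(m − x̄)² = Σfm² − (Σfm)²/n = 383420 − 8014²/169 = 3395.1716
Population variance = 3395.1716 / 169 = 20.0898

20.09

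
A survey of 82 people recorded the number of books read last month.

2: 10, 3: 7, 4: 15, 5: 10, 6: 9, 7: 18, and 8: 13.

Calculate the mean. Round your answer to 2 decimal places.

Values: 2, 3, 4, 5, 6, 7, 8
Σfx = 10×2 + 7×3 + 15×4 + 10×5 + 9×6 + 18×7 + 13×8 = 435
n = Σf = 82
Mean = 435 / 82 = 5.3049

5.30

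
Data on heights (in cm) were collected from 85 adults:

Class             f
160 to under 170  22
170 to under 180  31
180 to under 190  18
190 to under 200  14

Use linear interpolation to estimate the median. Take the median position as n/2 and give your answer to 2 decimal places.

Cumulative frequencies: 22, 53, 71, 85
n = 85; position = n/2 = 42.5.
This falls in the class 170 to under 180: L = 170, F = 22, f = 31, h = 10.
Median ≈ 170 + ((42.5 − 22) / 31) × 10 = 176.6129

176.61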